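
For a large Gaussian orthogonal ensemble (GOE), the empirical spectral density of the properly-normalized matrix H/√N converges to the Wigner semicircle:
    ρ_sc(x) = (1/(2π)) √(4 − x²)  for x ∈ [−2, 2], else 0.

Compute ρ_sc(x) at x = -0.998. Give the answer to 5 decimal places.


ρ_sc(x) = (1/(2π)) √(4 − x²). With x = -0.998:
  4 − x² = 4 − (-0.998)² = 4 − 0.996004 = 3.003996.
  √(4 − x²) = 1.733204.
  1/(2π) = 0.159155.
  ρ_sc(-0.998) = 0.159155 · 1.733204 = 0.275848.

Rounded to 5 decimal places: ρ_sc(-0.998) ≈ 0.27585.


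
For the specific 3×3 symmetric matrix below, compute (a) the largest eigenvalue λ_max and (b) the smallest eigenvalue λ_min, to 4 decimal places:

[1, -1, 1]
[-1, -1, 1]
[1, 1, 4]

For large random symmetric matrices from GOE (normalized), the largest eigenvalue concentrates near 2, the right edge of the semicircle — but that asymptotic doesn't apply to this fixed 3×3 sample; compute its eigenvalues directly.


Since M is real symmetric, all three eigenvalues are real; they are the roots of det(λI − M) = λ³ − (tr M) λ² + s λ − det M, where s is the sum of the principal 2×2 minors.
tr M = 1 + (-1) + 4 = 4.
s = (1·(-1) − (-1)²) + (1·4 − 1²) + ((-1)·4 − 1²) = -2 + 3 + (-5) = -4.
det M (expand along row 1) = 1·(-5) − (-1)·(-5) + 1·0 = -10.
Characteristic polynomial: λ³ − 4λ² − 4λ + 10 = 0.
Substitute λ = y + (tr M)/3 = y + 1.333333 to remove the quadratic term: y³ + p·y + q = 0 with p = s − (tr M)²/3 = -9.333333 and q = −2(tr M)³/27 + (tr M)·s/3 − det M = -0.074074.
Three real roots ⇒ use the trigonometric (Viète) form: r = 2√(−p/3) = 3.527668, φ = arccos(3q/(p·r)) = arccos(0.006749) = 1.564047 rad.
y_k = r·cos(φ/3 − 2πk/3) for k = 0, 1, 2 gives y = 3.059011, -0.007937, -3.051074.
λ_k = y_k + 1.333333 gives λ = 4.3923, 1.3254, -1.7177 (check: the sum is 4.0000 = tr M).

Hence λ_max = 4.3923 and λ_min = -1.7177.


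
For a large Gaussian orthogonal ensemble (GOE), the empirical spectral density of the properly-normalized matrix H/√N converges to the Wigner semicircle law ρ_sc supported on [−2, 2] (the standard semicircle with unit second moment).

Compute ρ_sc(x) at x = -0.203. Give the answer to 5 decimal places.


ρ_sc(x) = (1/(2π)) √(4 − x²). With x = -0.203:
  4 − x² = 4 − (-0.203)² = 4 − 0.041209 = 3.958791.
  √(4 − x²) = 1.989671.
  1/(2π) = 0.159155.
  ρ_sc(-0.203) = 0.159155 · 1.989671 = 0.316666.

Rounded to 5 decimal places: ρ_sc(-0.203) ≈ 0.31667.


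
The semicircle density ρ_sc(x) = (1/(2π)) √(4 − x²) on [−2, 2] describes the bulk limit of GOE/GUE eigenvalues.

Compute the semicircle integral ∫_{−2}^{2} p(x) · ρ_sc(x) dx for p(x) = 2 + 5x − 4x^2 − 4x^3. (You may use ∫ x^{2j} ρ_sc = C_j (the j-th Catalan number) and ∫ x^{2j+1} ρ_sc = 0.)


Write p(x) = Σ a_i x^i, split into monomials and integrate each against ρ_sc separately.
Using ∫ x^{2j} ρ_sc = C_j = (1/(j+1)) C(2j, j) (Catalan numbers) and ∫ x^{2j+1} ρ_sc = 0 (odd monomials vanish by symmetry):
  i = 0 (even): a_0 · C_{0} = 2 · 1 = 2
  i = 1 (odd): ∫ x^1 ρ_sc = 0 (vanishes)
  i = 2 (even): a_2 · C_{1} = -4 · 1 = -4
  i = 3 (odd): ∫ x^3 ρ_sc = 0 (vanishes)

Summing the contributions: ∫_{−2}^{2} p(x) ρ_sc(x) dx = 2 + (-4) = -2.


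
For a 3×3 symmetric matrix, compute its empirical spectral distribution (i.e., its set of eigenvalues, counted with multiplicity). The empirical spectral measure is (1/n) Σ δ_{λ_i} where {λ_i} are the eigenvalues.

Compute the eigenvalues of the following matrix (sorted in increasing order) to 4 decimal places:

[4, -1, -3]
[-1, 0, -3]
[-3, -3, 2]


Since M is real symmetric, all three eigenvalues are real; they are the roots of det(λI − M) = λ³ − (tr M) λ² + s λ − det M, where s is the sum of the principal 2×2 minors.
tr M = 4 + 0 + 2 = 6.
s = (4·0 − (-1)²) + (4·2 − (-3)²) + (0·2 − (-3)²) = -1 + (-1) + (-9) = -11.
det M (expand along row 1) = 4·(-9) − (-1)·(-11) + (-3)·3 = -56.
Characteristic polynomial: λ³ − 6λ² − 11λ + 56 = 0.
Substitute λ = y + (tr M)/3 = y + 2.000000 to remove the quadratic term: y³ + p·y + q = 0 with p = s − (tr M)²/3 = -23.000000 and q = −2(tr M)³/27 + (tr M)·s/3 − det M = 18.000000.
Three real roots ⇒ use the trigonometric (Viète) form: r = 2√(−p/3) = 5.537749, φ = arccos(3q/(p·r)) = arccos(-0.423968) = 2.008618 rad.
y_k = r·cos(φ/3 − 2πk/3) for k = 0, 1, 2 gives y = 4.342192, 0.805316, -5.147508.
λ_k = y_k + 2.000000 gives λ = 6.3422, 2.8053, -3.1475 (check: the sum is 6.0000 = tr M).

Eigenvalues sorted in increasing order: [-3.1475, 2.8053, 6.3422].


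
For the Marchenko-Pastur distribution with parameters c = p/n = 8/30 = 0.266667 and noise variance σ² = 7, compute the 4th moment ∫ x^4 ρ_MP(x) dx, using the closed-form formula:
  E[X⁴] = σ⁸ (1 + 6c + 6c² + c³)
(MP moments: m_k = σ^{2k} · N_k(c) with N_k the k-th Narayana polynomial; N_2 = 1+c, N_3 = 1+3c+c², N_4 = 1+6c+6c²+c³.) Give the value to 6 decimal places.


E[X⁴] = σ⁸ (1 + 6c + 6c² + c³) (fourth MP moment). With σ² = 7 (so σ⁸ = 2401) and c = 8/30 = 0.266667: E[X⁴] = 2401 · (1 + 6·0.266667 + 6·(0.266667)² + (0.266667)³) = 2401 · 3.045630.

So E[X^4] = 7312.556741.


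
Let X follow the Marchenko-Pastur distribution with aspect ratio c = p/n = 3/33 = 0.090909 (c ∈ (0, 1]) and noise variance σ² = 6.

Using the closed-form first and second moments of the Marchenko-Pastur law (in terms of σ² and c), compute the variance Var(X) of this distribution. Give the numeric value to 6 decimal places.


Recall the MP moments m_1 = E[X] = σ² and m_2 = E[X²] = σ⁴ (1 + c).
m_1 = E[X] = σ² = 6, so m_1² = 36.
m_2 = E[X²] = σ⁴ (1 + c) = 36 · (1 + 0.090909) = 36 · 1.090909 = 39.272727.
(Note m_2 − m_1² simplifies to c · σ⁴ = 0.090909 · 36.)

Var(X) = m_2 − m_1² = 39.272727 − 36 = 3.272727.


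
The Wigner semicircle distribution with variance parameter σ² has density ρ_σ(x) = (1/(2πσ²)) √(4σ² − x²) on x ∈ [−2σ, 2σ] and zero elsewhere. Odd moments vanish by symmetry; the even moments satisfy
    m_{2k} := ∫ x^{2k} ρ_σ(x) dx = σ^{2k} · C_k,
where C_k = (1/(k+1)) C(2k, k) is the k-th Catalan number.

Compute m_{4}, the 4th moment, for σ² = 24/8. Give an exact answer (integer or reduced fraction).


By the scaled semicircle moment identity, m_{2k} = σ^{2k} · C_k with k = 2.
C_2 = (1/(k+1)) · C(2k, k) = (1/3) · C(4, 2) = (1/3) · 6 = 2.
σ^{2k} = (σ²)^k = (24/8)^2 = 9.

Therefore m_{4} = σ^{4} · C_2 = 9 · 2 = 18.


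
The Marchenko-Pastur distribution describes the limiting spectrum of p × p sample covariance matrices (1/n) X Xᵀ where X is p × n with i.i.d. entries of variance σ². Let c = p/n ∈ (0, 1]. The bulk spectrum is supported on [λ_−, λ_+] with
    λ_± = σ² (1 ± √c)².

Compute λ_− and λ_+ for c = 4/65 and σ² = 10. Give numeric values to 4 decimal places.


c = 4/65 = 0.061538; √c = 0.248069.
λ_− = σ² (1 − √c)² = 10 · (1 − 0.248069)² = 10 · (0.751931)² = 5.653995.
λ_+ = σ² (1 + √c)² = 10 · (1 + 0.248069)² = 10 · (1.248069)² = 15.576774.

Rounded to 4 decimal places: λ_− ≈ 5.6540, λ_+ ≈ 15.5768.


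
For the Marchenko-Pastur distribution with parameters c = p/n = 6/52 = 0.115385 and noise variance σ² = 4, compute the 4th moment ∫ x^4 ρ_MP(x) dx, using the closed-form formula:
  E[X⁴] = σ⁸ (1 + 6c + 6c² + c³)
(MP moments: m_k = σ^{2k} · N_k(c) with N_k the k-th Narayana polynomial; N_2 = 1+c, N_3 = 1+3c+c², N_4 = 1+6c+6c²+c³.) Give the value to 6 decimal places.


E[X⁴] = σ⁸ (1 + 6c + 6c² + c³) (fourth MP moment). With σ² = 4 (so σ⁸ = 256) and c = 6/52 = 0.115385: E[X⁴] = 256 · (1 + 6·0.115385 + 6·(0.115385)² + (0.115385)³) = 256 · 1.773726.

So E[X^4] = 454.073737.


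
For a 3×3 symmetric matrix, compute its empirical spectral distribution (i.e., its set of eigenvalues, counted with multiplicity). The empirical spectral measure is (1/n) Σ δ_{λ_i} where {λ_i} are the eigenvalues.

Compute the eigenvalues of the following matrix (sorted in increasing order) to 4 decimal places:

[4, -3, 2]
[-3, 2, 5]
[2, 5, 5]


Since M is real symmetric, all three eigenvalues are real; they are the roots of det(λI − M) = λ³ − (tr M) λ² + s λ − det M, where s is the sum of the principal 2×2 minors.
tr M = 4 + 2 + 5 = 11.
s = (4·2 − (-3)²) + (4·5 − 2²) + (2·5 − 5²) = -1 + 16 + (-15) = 0.
det M (expand along row 1) = 4·(-15) − (-3)·(-25) + 2·(-19) = -173.
Characteristic polynomial: λ³ − 11λ² + 173 = 0.
Substitute λ = y + (tr M)/3 = y + 3.666667 to remove the quadratic term: y³ + p·y + q = 0 with p = s − (tr M)²/3 = -40.333333 and q = −2(tr M)³/27 + (tr M)·s/3 − det M = 74.407407.
Three real roots ⇒ use the trigonometric (Viète) form: r = 2√(−p/3) = 7.333333, φ = arccos(3q/(p·r)) = arccos(-0.754696) = 2.425987 rad.
y_k = r·cos(φ/3 − 2πk/3) for k = 0, 1, 2 gives y = 5.063423, 2.062267, -7.125691.
λ_k = y_k + 3.666667 gives λ = 8.7301, 5.7289, -3.4590 (check: the sum is 11.0000 = tr M).

Eigenvalues sorted in increasing order: [-3.4590, 5.7289, 8.7301].


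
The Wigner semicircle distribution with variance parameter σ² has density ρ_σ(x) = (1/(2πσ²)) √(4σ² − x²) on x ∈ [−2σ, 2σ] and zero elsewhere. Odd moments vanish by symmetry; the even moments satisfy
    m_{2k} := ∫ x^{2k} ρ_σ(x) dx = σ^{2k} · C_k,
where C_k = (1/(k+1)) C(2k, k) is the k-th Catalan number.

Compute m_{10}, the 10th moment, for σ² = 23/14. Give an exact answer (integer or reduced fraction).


By the scaled semicircle moment identity, m_{2k} = σ^{2k} · C_k with k = 5.
C_5 = (1/(k+1)) · C(2k, k) = (1/6) · C(10, 5) = (1/6) · 252 = 42.
σ^{2k} = (σ²)^k = (23/14)^5 = 6436343/537824.

Therefore m_{10} = σ^{10} · C_5 = (6436343/537824) · 42 = 19309029/38416.


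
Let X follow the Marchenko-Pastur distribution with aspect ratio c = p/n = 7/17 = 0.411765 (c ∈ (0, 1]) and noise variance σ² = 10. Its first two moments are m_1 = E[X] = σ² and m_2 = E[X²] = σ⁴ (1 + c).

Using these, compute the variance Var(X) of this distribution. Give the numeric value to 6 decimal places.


m_1 = E[X] = σ² = 10, so m_1² = 100.
m_2 = E[X²] = σ⁴ (1 + c) = 100 · (1 + 0.411765) = 100 · 1.411765 = 141.176471.
(Note m_2 − m_1² simplifies to c · σ⁴ = 0.411765 · 100.)

Var(X) = m_2 − m_1² = 141.176471 − 100 = 41.176471.


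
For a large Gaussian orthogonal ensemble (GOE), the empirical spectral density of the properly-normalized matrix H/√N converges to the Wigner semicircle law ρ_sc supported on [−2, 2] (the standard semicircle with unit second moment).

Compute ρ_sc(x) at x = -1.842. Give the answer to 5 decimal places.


ρ_sc(x) = (1/(2π)) √(4 − x²). With x = -1.842:
  4 − x² = 4 − (-1.842)² = 4 − 3.392964 = 0.607036.
  √(4 − x²) = 0.779125.
  1/(2π) = 0.159155.
  ρ_sc(-1.842) = 0.159155 · 0.779125 = 0.124002.

Rounded to 5 decimal places: ρ_sc(-1.842) ≈ 0.12400.


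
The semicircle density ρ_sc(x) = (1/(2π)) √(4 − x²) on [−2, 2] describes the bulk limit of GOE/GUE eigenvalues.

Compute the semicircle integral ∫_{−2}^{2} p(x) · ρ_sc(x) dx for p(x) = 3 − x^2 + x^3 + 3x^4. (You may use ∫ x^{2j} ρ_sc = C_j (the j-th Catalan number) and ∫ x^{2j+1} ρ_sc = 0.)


Write p(x) = Σ a_i x^i, split into monomials and integrate each against ρ_sc separately.
Using ∫ x^{2j} ρ_sc = C_j = (1/(j+1)) C(2j, j) (Catalan numbers) and ∫ x^{2j+1} ρ_sc = 0 (odd monomials vanish by symmetry):
  i = 0 (even): a_0 · C_{0} = 3 · 1 = 3
  i = 2 (even): a_2 · C_{1} = -1 · 1 = -1
  i = 3 (odd): ∫ x^3 ρ_sc = 0 (vanishes)
  i = 4 (even): a_4 · C_{2} = 3 · 2 = 6

Summing the contributions: ∫_{−2}^{2} p(x) ρ_sc(x) dx = 3 + (-1) + 6 = 8.


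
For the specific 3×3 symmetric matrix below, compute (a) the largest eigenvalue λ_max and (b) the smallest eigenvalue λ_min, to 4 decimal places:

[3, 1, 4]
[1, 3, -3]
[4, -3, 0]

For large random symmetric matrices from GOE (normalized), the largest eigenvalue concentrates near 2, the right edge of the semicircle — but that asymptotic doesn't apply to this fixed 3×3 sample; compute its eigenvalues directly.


Since M is real symmetric, all three eigenvalues are real; they are the roots of det(λI − M) = λ³ − (tr M) λ² + s λ − det M, where s is the sum of the principal 2×2 minors.
tr M = 3 + 3 + 0 = 6.
s = (3·3 − 1²) + (3·0 − 4²) + (3·0 − (-3)²) = 8 + (-16) + (-9) = -17.
det M (expand along row 1) = 3·(-9) − 1·12 + 4·(-15) = -99.
Characteristic polynomial: λ³ − 6λ² − 17λ + 99 = 0.
Substitute λ = y + (tr M)/3 = y + 2.000000 to remove the quadratic term: y³ + p·y + q = 0 with p = s − (tr M)²/3 = -29.000000 and q = −2(tr M)³/27 + (tr M)·s/3 − det M = 49.000000.
Three real roots ⇒ use the trigonometric (Viète) form: r = 2√(−p/3) = 6.218253, φ = arccos(3q/(p·r)) = arccos(-0.815175) = 2.523828 rad.
y_k = r·cos(φ/3 − 2πk/3) for k = 0, 1, 2 gives y = 4.144541, 1.942339, -6.086879.
λ_k = y_k + 2.000000 gives λ = 6.1445, 3.9423, -4.0869 (check: the sum is 6.0000 = tr M).

Hence λ_max = 6.1445 and λ_min = -4.0869.


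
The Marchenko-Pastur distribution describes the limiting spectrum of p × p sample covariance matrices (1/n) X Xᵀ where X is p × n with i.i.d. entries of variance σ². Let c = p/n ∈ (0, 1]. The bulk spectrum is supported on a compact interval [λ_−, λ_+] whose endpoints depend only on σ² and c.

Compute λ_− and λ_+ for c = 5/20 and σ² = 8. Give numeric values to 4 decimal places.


c = 5/20 = 0.250000; √c = 0.500000.
λ_− = σ² (1 − √c)² = 8 · (1 − 0.500000)² = 8 · (0.500000)² = 2.000000.
λ_+ = σ² (1 + √c)² = 8 · (1 + 0.500000)² = 8 · (1.500000)² = 18.000000.

Rounded to 4 decimal places: λ_− ≈ 2.0000, λ_+ ≈ 18.0000.


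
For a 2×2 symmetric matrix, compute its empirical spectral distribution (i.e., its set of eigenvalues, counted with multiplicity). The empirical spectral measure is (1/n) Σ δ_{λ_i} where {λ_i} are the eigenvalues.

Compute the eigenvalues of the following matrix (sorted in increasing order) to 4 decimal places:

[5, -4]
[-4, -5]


Since M is real symmetric, both eigenvalues are real; they are the roots of det(λI − M) = λ² − (tr M) λ + det M.
tr M = 5 + (-5) = 0.
det M = 5·(-5) − (-4)² = -25 − 16 = -41.
Characteristic polynomial: λ² − 41 = 0.
Discriminant Δ = (tr M)² − 4·det M = 0 − (-164) = 164; √Δ = 12.806248.
λ = (tr M ± √Δ)/2 = (0 ± 12.806248)/2, giving (tr M − √Δ)/2 = -6.4031 and (tr M + √Δ)/2 = 6.4031.

Eigenvalues sorted in increasing order: [-6.4031, 6.4031].


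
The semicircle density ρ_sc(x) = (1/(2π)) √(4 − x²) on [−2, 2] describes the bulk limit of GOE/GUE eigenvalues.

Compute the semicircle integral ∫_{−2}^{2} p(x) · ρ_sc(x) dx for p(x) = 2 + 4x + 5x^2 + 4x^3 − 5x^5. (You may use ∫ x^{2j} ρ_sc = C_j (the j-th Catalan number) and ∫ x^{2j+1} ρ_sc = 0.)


Write p(x) = Σ a_i x^i, split into monomials and integrate each against ρ_sc separately.
Using ∫ x^{2j} ρ_sc = C_j = (1/(j+1)) C(2j, j) (Catalan numbers) and ∫ x^{2j+1} ρ_sc = 0 (odd monomials vanish by symmetry):
  i = 0 (even): a_0 · C_{0} = 2 · 1 = 2
  i = 1 (odd): ∫ x^1 ρ_sc = 0 (vanishes)
  i = 2 (even): a_2 · C_{1} = 5 · 1 = 5
  i = 3 (odd): ∫ x^3 ρ_sc = 0 (vanishes)
  i = 5 (odd): ∫ x^5 ρ_sc = 0 (vanishes)

Summing the contributions: ∫_{−2}^{2} p(x) ρ_sc(x) dx = 2 + 5 = 7.


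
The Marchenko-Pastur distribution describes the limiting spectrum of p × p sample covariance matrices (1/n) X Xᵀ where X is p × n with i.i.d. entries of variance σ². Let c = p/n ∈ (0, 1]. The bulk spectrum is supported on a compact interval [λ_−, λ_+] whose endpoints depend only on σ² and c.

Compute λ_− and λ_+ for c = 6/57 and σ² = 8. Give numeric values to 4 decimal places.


c = 6/57 = 0.105263; √c = 0.324443.
λ_− = σ² (1 − √c)² = 8 · (1 − 0.324443)² = 8 · (0.675557)² = 3.651020.
λ_+ = σ² (1 + √c)² = 8 · (1 + 0.324443)² = 8 · (1.324443)² = 14.033191.

Rounded to 4 decimal places: λ_− ≈ 3.6510, λ_+ ≈ 14.0332.


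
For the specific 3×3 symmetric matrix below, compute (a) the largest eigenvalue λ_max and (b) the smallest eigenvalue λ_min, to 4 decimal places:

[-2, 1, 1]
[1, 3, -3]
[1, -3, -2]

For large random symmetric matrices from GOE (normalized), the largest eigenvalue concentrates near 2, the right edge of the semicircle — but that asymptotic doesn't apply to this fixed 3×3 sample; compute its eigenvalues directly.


Since M is real symmetric, all three eigenvalues are real; they are the roots of det(λI − M) = λ³ − (tr M) λ² + s λ − det M, where s is the sum of the principal 2×2 minors.
tr M = -2 + 3 + (-2) = -1.
s = ((-2)·3 − 1²) + ((-2)·(-2) − 1²) + (3·(-2) − (-3)²) = -7 + 3 + (-15) = -19.
det M (expand along row 1) = (-2)·(-15) − 1·1 + 1·(-6) = 23.
Characteristic polynomial: λ³ + λ² − 19λ − 23 = 0.
Substitute λ = y + (tr M)/3 = y − 0.333333 to remove the quadratic term: y³ + p·y + q = 0 with p = s − (tr M)²/3 = -19.333333 and q = −2(tr M)³/27 + (tr M)·s/3 − det M = -16.592593.
Three real roots ⇒ use the trigonometric (Viète) form: r = 2√(−p/3) = 5.077182, φ = arccos(3q/(p·r)) = arccos(0.507114) = 1.038963 rad.
y_k = r·cos(φ/3 − 2πk/3) for k = 0, 1, 2 gives y = 4.775739, -0.895365, -3.880374.
λ_k = y_k − 0.333333 gives λ = 4.4424, -1.2287, -4.2137 (check: the sum is -1.0000 = tr M).

Hence λ_max = 4.4424 and λ_min = -4.2137.


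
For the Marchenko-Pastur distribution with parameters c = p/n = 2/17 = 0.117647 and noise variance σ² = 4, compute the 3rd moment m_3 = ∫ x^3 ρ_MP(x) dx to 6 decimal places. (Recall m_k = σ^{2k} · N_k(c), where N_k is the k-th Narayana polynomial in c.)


E[X³] = σ⁶ (1 + 3c + c²) (third MP moment). With σ² = 4 (so σ⁶ = 64) and c = 2/17 = 0.117647: E[X³] = 64 · (1 + 3·0.117647 + (0.117647)²) = 64 · 1.366782.

So E[X^3] = 87.474048.


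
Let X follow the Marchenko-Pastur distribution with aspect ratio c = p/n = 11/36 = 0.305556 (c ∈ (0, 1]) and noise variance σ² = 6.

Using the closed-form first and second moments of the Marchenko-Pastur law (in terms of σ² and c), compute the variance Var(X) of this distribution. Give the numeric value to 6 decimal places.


Recall the MP moments m_1 = E[X] = σ² and m_2 = E[X²] = σ⁴ (1 + c).
m_1 = E[X] = σ² = 6, so m_1² = 36.
m_2 = E[X²] = σ⁴ (1 + c) = 36 · (1 + 0.305556) = 36 · 1.305556 = 47.000000.
(Note m_2 − m_1² simplifies to c · σ⁴ = 0.305556 · 36.)

Var(X) = m_2 − m_1² = 47.000000 − 36 = 11.000000.


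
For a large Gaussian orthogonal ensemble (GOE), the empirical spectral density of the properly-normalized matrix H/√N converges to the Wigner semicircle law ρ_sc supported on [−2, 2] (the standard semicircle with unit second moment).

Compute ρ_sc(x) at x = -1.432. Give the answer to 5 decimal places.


ρ_sc(x) = (1/(2π)) √(4 − x²). With x = -1.432:
  4 − x² = 4 − (-1.432)² = 4 − 2.050624 = 1.949376.
  √(4 − x²) = 1.396201.
  1/(2π) = 0.159155.
  ρ_sc(-1.432) = 0.159155 · 1.396201 = 0.222212.

Rounded to 5 decimal places: ρ_sc(-1.432) ≈ 0.22221.


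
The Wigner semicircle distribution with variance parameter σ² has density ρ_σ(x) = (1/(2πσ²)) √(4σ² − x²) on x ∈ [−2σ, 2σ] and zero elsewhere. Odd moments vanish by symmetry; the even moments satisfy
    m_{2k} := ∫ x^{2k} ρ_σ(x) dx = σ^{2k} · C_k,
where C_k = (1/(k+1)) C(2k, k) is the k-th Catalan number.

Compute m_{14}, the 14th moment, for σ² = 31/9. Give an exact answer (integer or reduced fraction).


By the scaled semicircle moment identity, m_{2k} = σ^{2k} · C_k with k = 7.
C_7 = (1/(k+1)) · C(2k, k) = (1/8) · C(14, 7) = (1/8) · 3432 = 429.
σ^{2k} = (σ²)^k = (31/9)^7 = 27512614111/4782969.

Therefore m_{14} = σ^{14} · C_7 = (27512614111/4782969) · 429 = 3934303817873/1594323.


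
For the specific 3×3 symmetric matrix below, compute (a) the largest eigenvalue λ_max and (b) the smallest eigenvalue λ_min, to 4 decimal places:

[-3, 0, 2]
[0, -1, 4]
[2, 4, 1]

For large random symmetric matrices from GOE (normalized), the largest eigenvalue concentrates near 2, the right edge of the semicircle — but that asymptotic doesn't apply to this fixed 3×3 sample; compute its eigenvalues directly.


Since M is real symmetric, all three eigenvalues are real; they are the roots of det(λI − M) = λ³ − (tr M) λ² + s λ − det M, where s is the sum of the principal 2×2 minors.
tr M = -3 + (-1) + 1 = -3.
s = ((-3)·(-1) − 0²) + ((-3)·1 − 2²) + ((-1)·1 − 4²) = 3 + (-7) + (-17) = -21.
det M (expand along row 1) = (-3)·(-17) − 0·(-8) + 2·2 = 55.
Characteristic polynomial: λ³ + 3λ² − 21λ − 55 = 0.
Substitute λ = y + (tr M)/3 = y − 1.000000 to remove the quadratic term: y³ + p·y + q = 0 with p = s − (tr M)²/3 = -24.000000 and q = −2(tr M)³/27 + (tr M)·s/3 − det M = -32.000000.
Three real roots ⇒ use the trigonometric (Viète) form: r = 2√(−p/3) = 5.656854, φ = arccos(3q/(p·r)) = arccos(0.707107) = 0.785398 rad.
y_k = r·cos(φ/3 − 2πk/3) for k = 0, 1, 2 gives y = 5.464102, -1.464102, -4.000000.
λ_k = y_k − 1.000000 gives λ = 4.4641, -2.4641, -5.0000 (check: the sum is -3.0000 = tr M).

Hence λ_max = 4.4641 and λ_min = -5.0000.


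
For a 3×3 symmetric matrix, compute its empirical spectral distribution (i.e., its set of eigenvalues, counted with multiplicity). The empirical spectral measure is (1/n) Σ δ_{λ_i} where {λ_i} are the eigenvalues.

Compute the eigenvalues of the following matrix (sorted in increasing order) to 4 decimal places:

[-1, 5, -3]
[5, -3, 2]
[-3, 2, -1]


Since M is real symmetric, all three eigenvalues are real; they are the roots of det(λI − M) = λ³ − (tr M) λ² + s λ − det M, where s is the sum of the principal 2×2 minors.
tr M = -1 + (-3) + (-1) = -5.
s = ((-1)·(-3) − 5²) + ((-1)·(-1) − (-3)²) + ((-3)·(-1) − 2²) = -22 + (-8) + (-1) = -31.
det M (expand along row 1) = (-1)·(-1) − 5·1 + (-3)·1 = -7.
Characteristic polynomial: λ³ + 5λ² − 31λ + 7 = 0.
Substitute λ = y + (tr M)/3 = y − 1.666667 to remove the quadratic term: y³ + p·y + q = 0 with p = s − (tr M)²/3 = -39.333333 and q = −2(tr M)³/27 + (tr M)·s/3 − det M = 67.925926.
Three real roots ⇒ use the trigonometric (Viète) form: r = 2√(−p/3) = 7.241854, φ = arccos(3q/(p·r)) = arccos(-0.715396) = 2.367987 rad.
y_k = r·cos(φ/3 − 2πk/3) for k = 0, 1, 2 gives y = 5.100596, 1.901811, -7.002407.
λ_k = y_k − 1.666667 gives λ = 3.4339, 0.2351, -8.6691 (check: the sum is -5.0000 = tr M).

Eigenvalues sorted in increasing order: [-8.6691, 0.2351, 3.4339].


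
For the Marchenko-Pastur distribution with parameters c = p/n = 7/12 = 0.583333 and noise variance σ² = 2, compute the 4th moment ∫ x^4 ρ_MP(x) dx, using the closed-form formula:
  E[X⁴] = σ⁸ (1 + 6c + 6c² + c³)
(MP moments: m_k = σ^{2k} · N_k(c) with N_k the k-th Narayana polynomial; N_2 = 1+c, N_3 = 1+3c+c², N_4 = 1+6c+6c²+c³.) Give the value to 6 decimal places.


E[X⁴] = σ⁸ (1 + 6c + 6c² + c³) (fourth MP moment). With σ² = 2 (so σ⁸ = 16) and c = 7/12 = 0.583333: E[X⁴] = 16 · (1 + 6·0.583333 + 6·(0.583333)² + (0.583333)³) = 16 · 6.740162.

So E[X^4] = 107.842593.


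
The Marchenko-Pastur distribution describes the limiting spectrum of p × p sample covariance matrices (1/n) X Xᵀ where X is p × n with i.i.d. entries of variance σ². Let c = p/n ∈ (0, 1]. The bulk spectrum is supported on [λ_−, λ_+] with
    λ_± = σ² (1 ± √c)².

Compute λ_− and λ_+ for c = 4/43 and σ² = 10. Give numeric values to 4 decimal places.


c = 4/43 = 0.093023; √c = 0.304997.
λ_− = σ² (1 − √c)² = 10 · (1 − 0.304997)² = 10 · (0.695003)² = 4.830290.
λ_+ = σ² (1 + √c)² = 10 · (1 + 0.304997)² = 10 · (1.304997)² = 17.030175.

Rounded to 4 decimal places: λ_− ≈ 4.8303, λ_+ ≈ 17.0302.


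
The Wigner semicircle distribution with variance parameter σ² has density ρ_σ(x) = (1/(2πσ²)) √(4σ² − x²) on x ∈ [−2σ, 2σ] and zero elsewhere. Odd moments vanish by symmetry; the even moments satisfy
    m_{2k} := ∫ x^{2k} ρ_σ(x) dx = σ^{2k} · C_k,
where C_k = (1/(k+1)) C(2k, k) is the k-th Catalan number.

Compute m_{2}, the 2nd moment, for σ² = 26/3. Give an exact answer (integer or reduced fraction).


By the scaled semicircle moment identity, m_{2k} = σ^{2k} · C_k with k = 1.
C_1 = (1/(k+1)) · C(2k, k) = (1/2) · C(2, 1) = (1/2) · 2 = 1.
σ^{2k} = (σ²)^k = (26/3)^1 = 26/3.

Therefore m_{2} = σ^{2} · C_1 = (26/3) · 1 = 26/3.


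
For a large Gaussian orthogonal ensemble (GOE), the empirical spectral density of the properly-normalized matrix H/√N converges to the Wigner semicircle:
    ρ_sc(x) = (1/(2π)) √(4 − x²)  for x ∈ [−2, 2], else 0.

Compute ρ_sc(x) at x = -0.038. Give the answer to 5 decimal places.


ρ_sc(x) = (1/(2π)) √(4 − x²). With x = -0.038:
  4 − x² = 4 − (-0.038)² = 4 − 0.001444 = 3.998556.
  √(4 − x²) = 1.999639.
  1/(2π) = 0.159155.
  ρ_sc(-0.038) = 0.159155 · 1.999639 = 0.318252.

Rounded to 5 decimal places: ρ_sc(-0.038) ≈ 0.31825.


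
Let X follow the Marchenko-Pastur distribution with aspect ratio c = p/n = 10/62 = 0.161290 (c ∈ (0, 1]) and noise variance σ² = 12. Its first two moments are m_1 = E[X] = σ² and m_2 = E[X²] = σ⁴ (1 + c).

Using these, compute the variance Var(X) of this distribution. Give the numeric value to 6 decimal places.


m_1 = E[X] = σ² = 12, so m_1² = 144.
m_2 = E[X²] = σ⁴ (1 + c) = 144 · (1 + 0.161290) = 144 · 1.161290 = 167.225806.
(Note m_2 − m_1² simplifies to c · σ⁴ = 0.161290 · 144.)

Var(X) = m_2 − m_1² = 167.225806 − 144 = 23.225806.


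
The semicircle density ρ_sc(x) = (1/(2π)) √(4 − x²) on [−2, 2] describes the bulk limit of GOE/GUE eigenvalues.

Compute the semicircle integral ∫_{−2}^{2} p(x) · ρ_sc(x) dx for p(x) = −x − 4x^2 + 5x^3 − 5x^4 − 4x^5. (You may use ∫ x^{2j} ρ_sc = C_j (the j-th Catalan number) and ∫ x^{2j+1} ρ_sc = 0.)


Write p(x) = Σ a_i x^i, split into monomials and integrate each against ρ_sc separately.
Using ∫ x^{2j} ρ_sc = C_j = (1/(j+1)) C(2j, j) (Catalan numbers) and ∫ x^{2j+1} ρ_sc = 0 (odd monomials vanish by symmetry):
  i = 1 (odd): ∫ x^1 ρ_sc = 0 (vanishes)
  i = 2 (even): a_2 · C_{1} = -4 · 1 = -4
  i = 3 (odd): ∫ x^3 ρ_sc = 0 (vanishes)
  i = 4 (even): a_4 · C_{2} = -5 · 2 = -10
  i = 5 (odd): ∫ x^5 ρ_sc = 0 (vanishes)

Summing the contributions: ∫_{−2}^{2} p(x) ρ_sc(x) dx = (-4) + (-10) = -14.


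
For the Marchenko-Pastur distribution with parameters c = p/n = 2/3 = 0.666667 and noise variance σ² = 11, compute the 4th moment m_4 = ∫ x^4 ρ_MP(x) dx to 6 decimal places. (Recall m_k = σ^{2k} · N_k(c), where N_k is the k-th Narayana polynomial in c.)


E[X⁴] = σ⁸ (1 + 6c + 6c² + c³) (fourth MP moment). With σ² = 11 (so σ⁸ = 14641) and c = 2/3 = 0.666667: E[X⁴] = 14641 · (1 + 6·0.666667 + 6·(0.666667)² + (0.666667)³) = 14641 · 7.962963.

So E[X^4] = 116585.740741.


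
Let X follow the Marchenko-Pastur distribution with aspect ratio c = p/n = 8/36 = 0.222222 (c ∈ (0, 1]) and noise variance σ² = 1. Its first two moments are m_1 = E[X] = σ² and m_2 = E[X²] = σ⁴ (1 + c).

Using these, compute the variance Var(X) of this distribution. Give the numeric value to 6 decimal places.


m_1 = E[X] = σ² = 1, so m_1² = 1.
m_2 = E[X²] = σ⁴ (1 + c) = 1 · (1 + 0.222222) = 1 · 1.222222 = 1.222222.
(Note m_2 − m_1² simplifies to c · σ⁴ = 0.222222 · 1.)

Var(X) = m_2 − m_1² = 1.222222 − 1 = 0.222222.


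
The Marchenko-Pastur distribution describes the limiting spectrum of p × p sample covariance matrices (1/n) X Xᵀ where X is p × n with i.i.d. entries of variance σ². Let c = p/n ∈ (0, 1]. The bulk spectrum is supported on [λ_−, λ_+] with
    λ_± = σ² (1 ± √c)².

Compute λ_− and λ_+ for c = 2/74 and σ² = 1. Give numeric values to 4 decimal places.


c = 2/74 = 0.027027; √c = 0.164399.
λ_− = σ² (1 − √c)² = 1 · (1 − 0.164399)² = 1 · (0.835601)² = 0.698229.
λ_+ = σ² (1 + √c)² = 1 · (1 + 0.164399)² = 1 · (1.164399)² = 1.355825.

Rounded to 4 decimal places: λ_− ≈ 0.6982, λ_+ ≈ 1.3558.


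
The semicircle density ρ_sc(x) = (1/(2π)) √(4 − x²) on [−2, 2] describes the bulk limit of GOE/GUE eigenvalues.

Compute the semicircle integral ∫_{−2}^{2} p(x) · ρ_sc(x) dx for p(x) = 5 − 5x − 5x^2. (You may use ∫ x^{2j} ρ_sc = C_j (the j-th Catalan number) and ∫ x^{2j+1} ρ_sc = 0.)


Write p(x) = Σ a_i x^i, split into monomials and integrate each against ρ_sc separately.
Using ∫ x^{2j} ρ_sc = C_j = (1/(j+1)) C(2j, j) (Catalan numbers) and ∫ x^{2j+1} ρ_sc = 0 (odd monomials vanish by symmetry):
  i = 0 (even): a_0 · C_{0} = 5 · 1 = 5
  i = 1 (odd): ∫ x^1 ρ_sc = 0 (vanishes)
  i = 2 (even): a_2 · C_{1} = -5 · 1 = -5

Summing the contributions: ∫_{−2}^{2} p(x) ρ_sc(x) dx = 5 + (-5) = 0.


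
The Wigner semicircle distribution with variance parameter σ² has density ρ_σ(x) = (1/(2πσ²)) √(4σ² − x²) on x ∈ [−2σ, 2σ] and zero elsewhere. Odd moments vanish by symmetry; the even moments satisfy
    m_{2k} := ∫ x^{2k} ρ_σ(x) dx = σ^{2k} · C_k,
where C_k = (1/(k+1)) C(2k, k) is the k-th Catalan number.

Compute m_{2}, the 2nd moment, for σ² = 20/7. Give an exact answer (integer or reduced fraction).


By the scaled semicircle moment identity, m_{2k} = σ^{2k} · C_k with k = 1.
C_1 = (1/(k+1)) · C(2k, k) = (1/2) · C(2, 1) = (1/2) · 2 = 1.
σ^{2k} = (σ²)^k = (20/7)^1 = 20/7.

Therefore m_{2} = σ^{2} · C_1 = (20/7) · 1 = 20/7.


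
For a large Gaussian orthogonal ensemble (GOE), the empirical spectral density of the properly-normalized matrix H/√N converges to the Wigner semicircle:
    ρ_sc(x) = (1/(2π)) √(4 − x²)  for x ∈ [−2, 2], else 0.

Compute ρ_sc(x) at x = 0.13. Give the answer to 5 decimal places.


ρ_sc(x) = (1/(2π)) √(4 − x²). With x = 0.13:
  4 − x² = 4 − (0.13)² = 4 − 0.016900 = 3.983100.
  √(4 − x²) = 1.995771.
  1/(2π) = 0.159155.
  ρ_sc(0.13) = 0.159155 · 1.995771 = 0.317637.

Rounded to 5 decimal places: ρ_sc(0.13) ≈ 0.31764.


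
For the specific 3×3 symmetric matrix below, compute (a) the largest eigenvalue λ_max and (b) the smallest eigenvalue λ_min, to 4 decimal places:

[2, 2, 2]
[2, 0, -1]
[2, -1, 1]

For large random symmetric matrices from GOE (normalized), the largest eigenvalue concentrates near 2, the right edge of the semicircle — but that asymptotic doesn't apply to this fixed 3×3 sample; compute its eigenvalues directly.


Since M is real symmetric, all three eigenvalues are real; they are the roots of det(λI − M) = λ³ − (tr M) λ² + s λ − det M, where s is the sum of the principal 2×2 minors.
tr M = 2 + 0 + 1 = 3.
s = (2·0 − 2²) + (2·1 − 2²) + (0·1 − (-1)²) = -4 + (-2) + (-1) = -7.
det M (expand along row 1) = 2·(-1) − 2·4 + 2·(-2) = -14.
Characteristic polynomial: λ³ − 3λ² − 7λ + 14 = 0.
Substitute λ = y + (tr M)/3 = y + 1.000000 to remove the quadratic term: y³ + p·y + q = 0 with p = s − (tr M)²/3 = -10.000000 and q = −2(tr M)³/27 + (tr M)·s/3 − det M = 5.000000.
Three real roots ⇒ use the trigonometric (Viète) form: r = 2√(−p/3) = 3.651484, φ = arccos(3q/(p·r)) = arccos(-0.410792) = 1.994119 rad.
y_k = r·cos(φ/3 − 2πk/3) for k = 0, 1, 2 gives y = 2.874076, 0.513544, -3.387619.
λ_k = y_k + 1.000000 gives λ = 3.8741, 1.5135, -2.3876 (check: the sum is 3.0000 = tr M).

Hence λ_max = 3.8741 and λ_min = -2.3876.


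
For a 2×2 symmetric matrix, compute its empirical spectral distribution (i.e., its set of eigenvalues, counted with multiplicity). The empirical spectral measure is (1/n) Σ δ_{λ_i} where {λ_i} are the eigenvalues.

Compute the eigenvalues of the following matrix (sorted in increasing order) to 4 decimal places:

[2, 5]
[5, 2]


Since M is real symmetric, both eigenvalues are real; they are the roots of det(λI − M) = λ² − (tr M) λ + det M.
tr M = 2 + 2 = 4.
det M = 2·2 − 5² = 4 − 25 = -21.
Characteristic polynomial: λ² − 4λ − 21 = 0.
Discriminant Δ = (tr M)² − 4·det M = 16 − (-84) = 100; √Δ = 10.000000.
λ = (tr M ± √Δ)/2 = (4 ± 10.000000)/2, giving (tr M − √Δ)/2 = -3.0000 and (tr M + √Δ)/2 = 7.0000.

Eigenvalues sorted in increasing order: [-3.0000, 7.0000].


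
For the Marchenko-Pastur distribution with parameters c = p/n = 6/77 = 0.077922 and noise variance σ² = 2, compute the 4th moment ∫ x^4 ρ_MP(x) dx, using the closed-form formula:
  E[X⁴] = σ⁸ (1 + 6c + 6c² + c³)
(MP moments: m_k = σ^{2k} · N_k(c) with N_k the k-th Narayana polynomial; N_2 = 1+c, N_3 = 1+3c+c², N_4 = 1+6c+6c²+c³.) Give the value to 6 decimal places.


E[X⁴] = σ⁸ (1 + 6c + 6c² + c³) (fourth MP moment). With σ² = 2 (so σ⁸ = 16) and c = 6/77 = 0.077922: E[X⁴] = 16 · (1 + 6·0.077922 + 6·(0.077922)² + (0.077922)³) = 16 · 1.504437.

So E[X^4] = 24.070987.


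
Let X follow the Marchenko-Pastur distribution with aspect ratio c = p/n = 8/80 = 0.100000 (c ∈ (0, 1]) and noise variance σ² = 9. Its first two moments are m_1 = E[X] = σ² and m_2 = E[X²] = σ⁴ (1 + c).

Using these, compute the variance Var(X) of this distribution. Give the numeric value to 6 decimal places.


m_1 = E[X] = σ² = 9, so m_1² = 81.
m_2 = E[X²] = σ⁴ (1 + c) = 81 · (1 + 0.100000) = 81 · 1.100000 = 89.100000.
(Note m_2 − m_1² simplifies to c · σ⁴ = 0.100000 · 81.)

Var(X) = m_2 − m_1² = 89.100000 − 81 = 8.100000.


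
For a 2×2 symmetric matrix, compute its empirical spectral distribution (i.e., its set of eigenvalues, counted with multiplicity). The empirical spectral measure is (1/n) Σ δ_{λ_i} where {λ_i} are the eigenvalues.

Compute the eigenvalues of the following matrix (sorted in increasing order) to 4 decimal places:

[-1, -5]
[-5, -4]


Since M is real symmetric, both eigenvalues are real; they are the roots of det(λI − M) = λ² − (tr M) λ + det M.
tr M = -1 + (-4) = -5.
det M = (-1)·(-4) − (-5)² = 4 − 25 = -21.
Characteristic polynomial: λ² + 5λ − 21 = 0.
Discriminant Δ = (tr M)² − 4·det M = 25 − (-84) = 109; √Δ = 10.440307.
λ = (tr M ± √Δ)/2 = (-5 ± 10.440307)/2, giving (tr M − √Δ)/2 = -7.7202 and (tr M + √Δ)/2 = 2.7202.

Eigenvalues sorted in increasing order: [-7.7202, 2.7202].


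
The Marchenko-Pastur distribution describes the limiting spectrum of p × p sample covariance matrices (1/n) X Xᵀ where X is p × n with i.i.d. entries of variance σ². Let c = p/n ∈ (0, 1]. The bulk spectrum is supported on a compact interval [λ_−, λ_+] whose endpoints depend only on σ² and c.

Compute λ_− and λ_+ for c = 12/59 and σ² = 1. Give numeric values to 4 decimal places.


c = 12/59 = 0.203390; √c = 0.450988.
λ_− = σ² (1 − √c)² = 1 · (1 − 0.450988)² = 1 · (0.549012)² = 0.301415.
λ_+ = σ² (1 + √c)² = 1 · (1 + 0.450988)² = 1 · (1.450988)² = 2.105365.

Rounded to 4 decimal places: λ_− ≈ 0.3014, λ_+ ≈ 2.1054.


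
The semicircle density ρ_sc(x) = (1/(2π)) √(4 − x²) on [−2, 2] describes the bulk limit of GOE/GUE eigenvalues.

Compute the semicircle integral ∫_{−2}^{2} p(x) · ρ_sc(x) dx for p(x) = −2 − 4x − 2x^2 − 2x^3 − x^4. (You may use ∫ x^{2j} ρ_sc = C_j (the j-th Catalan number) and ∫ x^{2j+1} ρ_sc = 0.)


Write p(x) = Σ a_i x^i, split into monomials and integrate each against ρ_sc separately.
Using ∫ x^{2j} ρ_sc = C_j = (1/(j+1)) C(2j, j) (Catalan numbers) and ∫ x^{2j+1} ρ_sc = 0 (odd monomials vanish by symmetry):
  i = 0 (even): a_0 · C_{0} = -2 · 1 = -2
  i = 1 (odd): ∫ x^1 ρ_sc = 0 (vanishes)
  i = 2 (even): a_2 · C_{1} = -2 · 1 = -2
  i = 3 (odd): ∫ x^3 ρ_sc = 0 (vanishes)
  i = 4 (even): a_4 · C_{2} = -1 · 2 = -2

Summing the contributions: ∫_{−2}^{2} p(x) ρ_sc(x) dx = (-2) + (-2) + (-2) = -6.


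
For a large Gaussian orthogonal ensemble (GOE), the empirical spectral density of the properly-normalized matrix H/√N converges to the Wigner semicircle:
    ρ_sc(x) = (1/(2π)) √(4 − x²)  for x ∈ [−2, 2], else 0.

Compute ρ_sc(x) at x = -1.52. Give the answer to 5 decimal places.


ρ_sc(x) = (1/(2π)) √(4 − x²). With x = -1.52:
  4 − x² = 4 − (-1.52)² = 4 − 2.310400 = 1.689600.
  √(4 − x²) = 1.299846.
  1/(2π) = 0.159155.
  ρ_sc(-1.52) = 0.159155 · 1.299846 = 0.206877.

Rounded to 5 decimal places: ρ_sc(-1.52) ≈ 0.20688.


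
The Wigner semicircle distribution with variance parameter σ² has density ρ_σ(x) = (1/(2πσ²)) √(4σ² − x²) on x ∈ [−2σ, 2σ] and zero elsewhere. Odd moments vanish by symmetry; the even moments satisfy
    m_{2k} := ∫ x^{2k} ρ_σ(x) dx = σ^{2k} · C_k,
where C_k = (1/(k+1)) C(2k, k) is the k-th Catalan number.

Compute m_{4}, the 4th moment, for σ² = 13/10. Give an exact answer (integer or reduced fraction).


By the scaled semicircle moment identity, m_{2k} = σ^{2k} · C_k with k = 2.
C_2 = (1/(k+1)) · C(2k, k) = (1/3) · C(4, 2) = (1/3) · 6 = 2.
σ^{2k} = (σ²)^k = (13/10)^2 = 169/100.

Therefore m_{4} = σ^{4} · C_2 = (169/100) · 2 = 169/50.


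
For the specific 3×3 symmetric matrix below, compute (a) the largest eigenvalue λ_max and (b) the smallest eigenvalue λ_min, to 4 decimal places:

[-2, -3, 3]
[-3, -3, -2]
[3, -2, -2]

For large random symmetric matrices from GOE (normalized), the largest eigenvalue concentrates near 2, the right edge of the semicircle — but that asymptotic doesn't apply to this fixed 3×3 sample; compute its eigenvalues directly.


Since M is real symmetric, all three eigenvalues are real; they are the roots of det(λI − M) = λ³ − (tr M) λ² + s λ − det M, where s is the sum of the principal 2×2 minors.
tr M = -2 + (-3) + (-2) = -7.
s = ((-2)·(-3) − (-3)²) + ((-2)·(-2) − 3²) + ((-3)·(-2) − (-2)²) = -3 + (-5) + 2 = -6.
det M (expand along row 1) = (-2)·2 − (-3)·12 + 3·15 = 77.
Characteristic polynomial: λ³ + 7λ² − 6λ − 77 = 0.
Substitute λ = y + (tr M)/3 = y − 2.333333 to remove the quadratic term: y³ + p·y + q = 0 with p = s − (tr M)²/3 = -22.333333 and q = −2(tr M)³/27 + (tr M)·s/3 − det M = -37.592593.
Three real roots ⇒ use the trigonometric (Viète) form: r = 2√(−p/3) = 5.456902, φ = arccos(3q/(p·r)) = arccos(0.925388) = 0.388738 rad.
y_k = r·cos(φ/3 − 2πk/3) for k = 0, 1, 2 gives y = 5.411153, -2.094920, -3.316233.
λ_k = y_k − 2.333333 gives λ = 3.0778, -4.4283, -5.6496 (check: the sum is -7.0000 = tr M).

Hence λ_max = 3.0778 and λ_min = -5.6496.


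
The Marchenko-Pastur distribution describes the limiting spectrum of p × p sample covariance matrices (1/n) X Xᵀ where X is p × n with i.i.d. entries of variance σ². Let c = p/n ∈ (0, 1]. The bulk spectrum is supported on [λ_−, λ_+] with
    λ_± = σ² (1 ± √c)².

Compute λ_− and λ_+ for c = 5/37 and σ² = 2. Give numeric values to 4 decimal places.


c = 5/37 = 0.135135; √c = 0.367607.
λ_− = σ² (1 − √c)² = 2 · (1 − 0.367607)² = 2 · (0.632393)² = 0.799841.
λ_+ = σ² (1 + √c)² = 2 · (1 + 0.367607)² = 2 · (1.367607)² = 3.740700.

Rounded to 4 decimal places: λ_− ≈ 0.7998, λ_+ ≈ 3.7407.


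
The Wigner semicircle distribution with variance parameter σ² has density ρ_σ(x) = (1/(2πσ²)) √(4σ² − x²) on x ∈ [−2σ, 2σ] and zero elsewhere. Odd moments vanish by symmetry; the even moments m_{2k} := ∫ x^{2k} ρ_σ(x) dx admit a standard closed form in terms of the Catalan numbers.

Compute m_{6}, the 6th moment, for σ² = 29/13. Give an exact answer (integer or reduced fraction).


By the scaled semicircle moment identity, m_{2k} = σ^{2k} · C_k with k = 3.
C_3 = (1/(k+1)) · C(2k, k) = (1/4) · C(6, 3) = (1/4) · 20 = 5.
σ^{2k} = (σ²)^k = (29/13)^3 = 24389/2197.

Therefore m_{6} = σ^{6} · C_3 = (24389/2197) · 5 = 121945/2197.
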